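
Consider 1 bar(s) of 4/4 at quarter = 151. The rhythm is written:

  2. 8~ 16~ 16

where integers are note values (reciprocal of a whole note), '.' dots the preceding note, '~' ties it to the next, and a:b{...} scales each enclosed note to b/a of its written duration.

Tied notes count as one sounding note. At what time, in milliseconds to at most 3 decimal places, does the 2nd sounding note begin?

note 2 onset = 3b = 1192.053ms

1. 0.0ms @ 0 + 1192.053ms (3)
2. 1192.053ms @ 3 + 397.351ms (1)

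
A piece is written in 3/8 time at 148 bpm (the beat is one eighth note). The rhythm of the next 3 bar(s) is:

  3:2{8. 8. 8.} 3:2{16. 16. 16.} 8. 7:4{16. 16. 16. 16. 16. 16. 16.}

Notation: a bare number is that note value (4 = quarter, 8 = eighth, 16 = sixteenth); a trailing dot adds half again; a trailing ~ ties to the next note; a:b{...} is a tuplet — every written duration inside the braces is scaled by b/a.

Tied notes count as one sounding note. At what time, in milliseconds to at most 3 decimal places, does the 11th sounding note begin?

1. 0.0ms @ 0 + 405.405ms (1)
2. 405.405ms @ 1 + 405.405ms (1)
3. 810.811ms @ 2 + 405.405ms (1)
4. 1216.216ms @ 3 + 202.703ms (1/2)
5. 1418.919ms @ 7/2 + 202.703ms (1/2)
6. 1621.622ms @ 4 + 202.703ms (1/2)
7. 1824.324ms @ 9/2 + 608.108ms (3/2)
8. 2432.432ms @ 6 + 173.745ms (3/7)
9. 2606.178ms @ 45/7 + 173.745ms (3/7)
10. 2779.923ms @ 48/7 + 173.745ms (3/7)
11. 2953.668ms @ 51/7 + 173.745ms (3/7)
12. 3127.413ms @ 54/7 + 173.745ms (3/7)
13. 3301.158ms @ 57/7 + 173.745ms (3/7)
14. 3474.903ms @ 60/7 + 173.745ms (3/7)

note 11 onset = 51/7b = 2953.668ms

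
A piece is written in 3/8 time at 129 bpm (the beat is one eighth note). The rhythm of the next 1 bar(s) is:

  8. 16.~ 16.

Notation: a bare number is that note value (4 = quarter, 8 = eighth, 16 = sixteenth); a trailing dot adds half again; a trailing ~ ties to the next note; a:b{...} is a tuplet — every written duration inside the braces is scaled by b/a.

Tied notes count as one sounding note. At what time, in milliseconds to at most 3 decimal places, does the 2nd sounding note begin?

note 2 onset = 3/2b = 697.674ms

1. 0.0ms @ 0 + 697.674ms (3/2)
2. 697.674ms @ 3/2 + 697.674ms (3/2)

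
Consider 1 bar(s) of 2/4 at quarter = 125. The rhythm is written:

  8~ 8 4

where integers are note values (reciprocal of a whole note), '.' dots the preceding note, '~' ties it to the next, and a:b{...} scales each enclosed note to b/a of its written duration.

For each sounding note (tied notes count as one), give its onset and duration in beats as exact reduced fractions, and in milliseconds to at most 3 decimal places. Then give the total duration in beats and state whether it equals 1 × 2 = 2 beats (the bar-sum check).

1) 0.0ms=0b +480.0ms=1b
2) 480.0ms=1b +480.0ms=1b
Σ=2b of 2 (125bpm 2/4) — PASS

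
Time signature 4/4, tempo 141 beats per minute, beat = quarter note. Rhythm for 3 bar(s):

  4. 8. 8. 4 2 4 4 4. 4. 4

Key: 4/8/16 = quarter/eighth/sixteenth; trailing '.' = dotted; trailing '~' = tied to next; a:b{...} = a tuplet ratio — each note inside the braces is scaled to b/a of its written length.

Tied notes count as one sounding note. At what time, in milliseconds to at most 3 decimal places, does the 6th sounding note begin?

1. 0.0ms @ 0 + 638.298ms (3/2)
2. 638.298ms @ 3/2 + 319.149ms (3/4)
3. 957.447ms @ 9/4 + 319.149ms (3/4)
4. 1276.596ms @ 3 + 425.532ms (1)
5. 1702.128ms @ 4 + 851.064ms (2)
6. 2553.191ms @ 6 + 425.532ms (1)
7. 2978.723ms @ 7 + 425.532ms (1)
8. 3404.255ms @ 8 + 638.298ms (3/2)
9. 4042.553ms @ 19/2 + 638.298ms (3/2)
10. 4680.851ms @ 11 + 425.532ms (1)

note 6 onset = 6b = 2553.191ms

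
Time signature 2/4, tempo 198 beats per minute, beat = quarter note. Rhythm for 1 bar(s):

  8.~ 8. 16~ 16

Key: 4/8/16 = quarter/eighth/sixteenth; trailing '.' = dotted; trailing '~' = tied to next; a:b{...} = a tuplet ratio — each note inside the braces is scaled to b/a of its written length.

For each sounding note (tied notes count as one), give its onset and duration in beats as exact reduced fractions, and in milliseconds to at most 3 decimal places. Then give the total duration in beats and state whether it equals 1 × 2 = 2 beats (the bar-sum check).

1) 0.0ms=0b +454.545ms=3/2b
2) 454.545ms=3/2b +151.515ms=1/2b
Σ=2b of 2 (198bpm 2/4) — PASS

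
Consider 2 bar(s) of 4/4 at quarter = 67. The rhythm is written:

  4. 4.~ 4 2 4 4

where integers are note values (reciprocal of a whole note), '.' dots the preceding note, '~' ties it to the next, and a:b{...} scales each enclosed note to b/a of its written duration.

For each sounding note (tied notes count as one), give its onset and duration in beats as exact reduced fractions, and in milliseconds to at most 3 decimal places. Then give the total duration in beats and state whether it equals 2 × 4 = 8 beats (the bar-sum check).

1) 0.0ms=0b +1343.284ms=3/2b
2) 1343.284ms=3/2b +2238.806ms=5/2b
3) 3582.09ms=4b +1791.045ms=2b
4) 5373.134ms=6b +895.522ms=1b
5) 6268.657ms=7b +895.522ms=1b
Σ=8b of 8 (67bpm 4/4) — PASS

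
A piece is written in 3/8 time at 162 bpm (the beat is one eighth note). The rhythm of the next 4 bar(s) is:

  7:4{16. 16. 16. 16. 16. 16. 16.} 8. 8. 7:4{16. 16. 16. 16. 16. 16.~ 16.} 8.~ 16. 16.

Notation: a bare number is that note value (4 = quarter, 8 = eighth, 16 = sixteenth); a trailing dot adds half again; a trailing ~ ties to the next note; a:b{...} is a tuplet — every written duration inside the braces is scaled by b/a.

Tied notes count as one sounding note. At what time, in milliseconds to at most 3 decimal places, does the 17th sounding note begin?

1. 0.0ms @ 0 + 158.73ms (3/7)
2. 158.73ms @ 3/7 + 158.73ms (3/7)
3. 317.46ms @ 6/7 + 158.73ms (3/7)
4. 476.19ms @ 9/7 + 158.73ms (3/7)
5. 634.921ms @ 12/7 + 158.73ms (3/7)
6. 793.651ms @ 15/7 + 158.73ms (3/7)
7. 952.381ms @ 18/7 + 158.73ms (3/7)
8. 1111.111ms @ 3 + 555.556ms (3/2)
9. 1666.667ms @ 9/2 + 555.556ms (3/2)
10. 2222.222ms @ 6 + 158.73ms (3/7)
11. 2380.952ms @ 45/7 + 158.73ms (3/7)
12. 2539.683ms @ 48/7 + 158.73ms (3/7)
13. 2698.413ms @ 51/7 + 158.73ms (3/7)
14. 2857.143ms @ 54/7 + 158.73ms (3/7)
15. 3015.873ms @ 57/7 + 317.46ms (6/7)
16. 3333.333ms @ 9 + 833.333ms (9/4)
17. 4166.667ms @ 45/4 + 277.778ms (3/4)

note 17 onset = 45/4b = 4166.667ms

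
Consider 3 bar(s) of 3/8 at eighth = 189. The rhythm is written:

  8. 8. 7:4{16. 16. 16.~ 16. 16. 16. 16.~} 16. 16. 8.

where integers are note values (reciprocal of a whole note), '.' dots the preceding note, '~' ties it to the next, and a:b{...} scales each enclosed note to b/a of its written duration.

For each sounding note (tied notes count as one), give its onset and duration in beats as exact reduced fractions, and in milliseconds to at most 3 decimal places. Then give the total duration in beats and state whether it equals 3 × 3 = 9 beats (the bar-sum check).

1) 0.0ms=0b +476.19ms=3/2b
2) 476.19ms=3/2b +476.19ms=3/2b
3) 952.381ms=3b +136.054ms=3/7b
4) 1088.435ms=24/7b +136.054ms=3/7b
5) 1224.49ms=27/7b +272.109ms=6/7b
6) 1496.599ms=33/7b +136.054ms=3/7b
7) 1632.653ms=36/7b +136.054ms=3/7b
8) 1768.707ms=39/7b +374.15ms=33/28b
9) 2142.857ms=27/4b +238.095ms=3/4b
10) 2380.952ms=15/2b +476.19ms=3/2b
Σ=9b of 9 (189bpm 3/8) — PASS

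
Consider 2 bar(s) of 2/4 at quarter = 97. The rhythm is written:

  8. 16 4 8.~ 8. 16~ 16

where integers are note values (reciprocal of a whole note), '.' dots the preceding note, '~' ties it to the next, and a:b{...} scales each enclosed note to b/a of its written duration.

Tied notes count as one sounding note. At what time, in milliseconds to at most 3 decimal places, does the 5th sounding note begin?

note 5 onset = 7/2b = 2164.948ms

1. 0.0ms @ 0 + 463.918ms (3/4)
2. 463.918ms @ 3/4 + 154.639ms (1/4)
3. 618.557ms @ 1 + 618.557ms (1)
4. 1237.113ms @ 2 + 927.835ms (3/2)
5. 2164.948ms @ 7/2 + 309.278ms (1/2)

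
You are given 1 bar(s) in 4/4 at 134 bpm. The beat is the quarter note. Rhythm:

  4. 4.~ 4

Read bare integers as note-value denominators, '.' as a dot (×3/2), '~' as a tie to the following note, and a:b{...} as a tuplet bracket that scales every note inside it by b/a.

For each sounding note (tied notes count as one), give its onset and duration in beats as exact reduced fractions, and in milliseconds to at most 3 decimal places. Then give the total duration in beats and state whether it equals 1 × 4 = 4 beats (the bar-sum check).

1) 0.0ms=0b +671.642ms=3/2b
2) 671.642ms=3/2b +1119.403ms=5/2b
Σ=4b of 4 (134bpm 4/4) — PASS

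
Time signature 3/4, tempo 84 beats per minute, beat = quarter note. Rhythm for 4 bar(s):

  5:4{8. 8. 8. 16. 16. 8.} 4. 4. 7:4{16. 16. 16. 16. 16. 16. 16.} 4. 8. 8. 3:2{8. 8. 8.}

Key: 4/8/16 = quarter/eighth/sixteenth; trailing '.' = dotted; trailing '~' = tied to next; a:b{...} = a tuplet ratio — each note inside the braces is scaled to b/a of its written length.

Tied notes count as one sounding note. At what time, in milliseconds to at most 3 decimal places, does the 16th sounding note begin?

1. 0.0ms @ 0 + 428.571ms (3/5)
2. 428.571ms @ 3/5 + 428.571ms (3/5)
3. 857.143ms @ 6/5 + 428.571ms (3/5)
4. 1285.714ms @ 9/5 + 214.286ms (3/10)
5. 1500.0ms @ 21/10 + 214.286ms (3/10)
6. 1714.286ms @ 12/5 + 428.571ms (3/5)
7. 2142.857ms @ 3 + 1071.429ms (3/2)
8. 3214.286ms @ 9/2 + 1071.429ms (3/2)
9. 4285.714ms @ 6 + 153.061ms (3/14)
10. 4438.776ms @ 87/14 + 153.061ms (3/14)
11. 4591.837ms @ 45/7 + 153.061ms (3/14)
12. 4744.898ms @ 93/14 + 153.061ms (3/14)
13. 4897.959ms @ 48/7 + 153.061ms (3/14)
14. 5051.02ms @ 99/14 + 153.061ms (3/14)
15. 5204.082ms @ 51/7 + 153.061ms (3/14)
16. 5357.143ms @ 15/2 + 1071.429ms (3/2)
17. 6428.571ms @ 9 + 535.714ms (3/4)
18. 6964.286ms @ 39/4 + 535.714ms (3/4)
19. 7500.0ms @ 21/2 + 357.143ms (1/2)
20. 7857.143ms @ 11 + 357.143ms (1/2)
21. 8214.286ms @ 23/2 + 357.143ms (1/2)

note 16 onset = 15/2b = 5357.143ms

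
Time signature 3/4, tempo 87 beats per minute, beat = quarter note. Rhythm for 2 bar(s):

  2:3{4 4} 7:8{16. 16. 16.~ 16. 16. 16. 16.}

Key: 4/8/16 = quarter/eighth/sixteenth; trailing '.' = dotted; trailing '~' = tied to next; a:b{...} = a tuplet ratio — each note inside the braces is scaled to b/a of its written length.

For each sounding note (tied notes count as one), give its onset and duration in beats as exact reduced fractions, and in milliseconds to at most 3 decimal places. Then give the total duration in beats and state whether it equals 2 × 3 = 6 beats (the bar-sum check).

1) 0.0ms=0b +1034.483ms=3/2b
2) 1034.483ms=3/2b +1034.483ms=3/2b
3) 2068.966ms=3b +295.567ms=3/7b
4) 2364.532ms=24/7b +295.567ms=3/7b
5) 2660.099ms=27/7b +591.133ms=6/7b
6) 3251.232ms=33/7b +295.567ms=3/7b
7) 3546.798ms=36/7b +295.567ms=3/7b
8) 3842.365ms=39/7b +295.567ms=3/7b
Σ=6b of 6 (87bpm 3/4) — PASS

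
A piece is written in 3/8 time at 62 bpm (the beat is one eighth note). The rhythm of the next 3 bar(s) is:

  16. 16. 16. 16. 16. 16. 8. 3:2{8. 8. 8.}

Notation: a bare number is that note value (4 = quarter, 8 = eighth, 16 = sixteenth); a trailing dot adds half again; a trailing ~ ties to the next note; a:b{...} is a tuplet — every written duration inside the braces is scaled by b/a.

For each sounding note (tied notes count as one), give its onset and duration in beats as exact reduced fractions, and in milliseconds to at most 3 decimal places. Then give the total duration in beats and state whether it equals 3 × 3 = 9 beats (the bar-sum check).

1) 0.0ms=0b +725.806ms=3/4b
2) 725.806ms=3/4b +725.806ms=3/4b
3) 1451.613ms=3/2b +725.806ms=3/4b
4) 2177.419ms=9/4b +725.806ms=3/4b
5) 2903.226ms=3b +725.806ms=3/4b
6) 3629.032ms=15/4b +725.806ms=3/4b
7) 4354.839ms=9/2b +1451.613ms=3/2b
8) 5806.452ms=6b +967.742ms=1b
9) 6774.194ms=7b +967.742ms=1b
10) 7741.935ms=8b +967.742ms=1b
Σ=9b of 9 (62bpm 3/8) — PASS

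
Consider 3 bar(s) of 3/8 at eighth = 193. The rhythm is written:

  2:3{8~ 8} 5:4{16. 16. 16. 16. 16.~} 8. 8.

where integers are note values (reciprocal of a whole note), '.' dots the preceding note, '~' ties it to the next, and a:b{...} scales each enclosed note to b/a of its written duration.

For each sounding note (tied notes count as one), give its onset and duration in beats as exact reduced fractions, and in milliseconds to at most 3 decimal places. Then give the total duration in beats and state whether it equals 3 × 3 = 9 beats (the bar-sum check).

1) 0.0ms=0b +932.642ms=3b
2) 932.642ms=3b +186.528ms=3/5b
3) 1119.171ms=18/5b +186.528ms=3/5b
4) 1305.699ms=21/5b +186.528ms=3/5b
5) 1492.228ms=24/5b +186.528ms=3/5b
6) 1678.756ms=27/5b +652.85ms=21/10b
7) 2331.606ms=15/2b +466.321ms=3/2b
Σ=9b of 9 (193bpm 3/8) — PASS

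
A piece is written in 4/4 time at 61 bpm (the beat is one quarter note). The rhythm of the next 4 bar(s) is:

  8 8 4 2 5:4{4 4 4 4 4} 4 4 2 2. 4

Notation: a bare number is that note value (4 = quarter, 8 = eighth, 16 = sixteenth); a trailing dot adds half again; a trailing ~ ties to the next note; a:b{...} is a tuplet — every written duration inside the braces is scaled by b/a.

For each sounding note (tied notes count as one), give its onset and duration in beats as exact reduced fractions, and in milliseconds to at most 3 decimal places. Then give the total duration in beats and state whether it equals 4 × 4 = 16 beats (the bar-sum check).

1) 0.0ms=0b +491.803ms=1/2b
2) 491.803ms=1/2b +491.803ms=1/2b
3) 983.607ms=1b +983.607ms=1b
4) 1967.213ms=2b +1967.213ms=2b
5) 3934.426ms=4b +786.885ms=4/5b
6) 4721.311ms=24/5b +786.885ms=4/5b
7) 5508.197ms=28/5b +786.885ms=4/5b
8) 6295.082ms=32/5b +786.885ms=4/5b
9) 7081.967ms=36/5b +786.885ms=4/5b
10) 7868.852ms=8b +983.607ms=1b
11) 8852.459ms=9b +983.607ms=1b
12) 9836.066ms=10b +1967.213ms=2b
13) 11803.279ms=12b +2950.82ms=3b
14) 14754.098ms=15b +983.607ms=1b
Σ=16b of 16 (61bpm 4/4) — PASS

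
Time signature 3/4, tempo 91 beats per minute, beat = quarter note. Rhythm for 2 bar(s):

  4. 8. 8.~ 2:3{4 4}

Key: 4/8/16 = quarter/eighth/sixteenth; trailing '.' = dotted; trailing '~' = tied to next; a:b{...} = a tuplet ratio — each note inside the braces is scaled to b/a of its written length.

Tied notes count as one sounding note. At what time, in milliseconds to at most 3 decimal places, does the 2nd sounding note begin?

1. 0.0ms @ 0 + 989.011ms (3/2)
2. 989.011ms @ 3/2 + 494.505ms (3/4)
3. 1483.516ms @ 9/4 + 1483.516ms (9/4)
4. 2967.033ms @ 9/2 + 989.011ms (3/2)

note 2 onset = 3/2b = 989.011ms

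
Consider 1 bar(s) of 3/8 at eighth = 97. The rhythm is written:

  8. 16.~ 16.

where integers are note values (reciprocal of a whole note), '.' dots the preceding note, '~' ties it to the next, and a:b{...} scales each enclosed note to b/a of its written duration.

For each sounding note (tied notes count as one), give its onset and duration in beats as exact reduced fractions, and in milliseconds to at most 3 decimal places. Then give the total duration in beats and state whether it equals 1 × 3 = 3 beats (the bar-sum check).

1) 0.0ms=0b +927.835ms=3/2b
2) 927.835ms=3/2b +927.835ms=3/2b
Σ=3b of 3 (97bpm 3/8) — PASS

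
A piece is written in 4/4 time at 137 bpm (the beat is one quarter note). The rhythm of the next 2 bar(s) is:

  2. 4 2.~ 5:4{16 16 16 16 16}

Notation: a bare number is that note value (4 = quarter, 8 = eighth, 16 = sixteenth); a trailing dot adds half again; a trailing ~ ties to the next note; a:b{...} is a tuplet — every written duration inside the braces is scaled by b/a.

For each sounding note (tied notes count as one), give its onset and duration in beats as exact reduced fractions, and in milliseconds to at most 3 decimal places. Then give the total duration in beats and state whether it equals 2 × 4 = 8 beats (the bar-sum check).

1) 0.0ms=0b +1313.869ms=3b
2) 1313.869ms=3b +437.956ms=1b
3) 1751.825ms=4b +1401.46ms=16/5b
4) 3153.285ms=36/5b +87.591ms=1/5b
5) 3240.876ms=37/5b +87.591ms=1/5b
6) 3328.467ms=38/5b +87.591ms=1/5b
7) 3416.058ms=39/5b +87.591ms=1/5b
Σ=8b of 8 (137bpm 4/4) — PASS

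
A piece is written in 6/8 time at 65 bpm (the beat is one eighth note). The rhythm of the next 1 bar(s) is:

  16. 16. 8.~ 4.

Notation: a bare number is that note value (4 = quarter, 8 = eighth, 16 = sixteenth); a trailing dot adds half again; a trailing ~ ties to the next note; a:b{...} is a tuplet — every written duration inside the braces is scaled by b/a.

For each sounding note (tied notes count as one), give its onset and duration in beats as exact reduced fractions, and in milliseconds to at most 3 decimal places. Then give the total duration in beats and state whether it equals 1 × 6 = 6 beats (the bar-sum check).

1) 0.0ms=0b +692.308ms=3/4b
2) 692.308ms=3/4b +692.308ms=3/4b
3) 1384.615ms=3/2b +4153.846ms=9/2b
Σ=6b of 6 (65bpm 6/8) — PASS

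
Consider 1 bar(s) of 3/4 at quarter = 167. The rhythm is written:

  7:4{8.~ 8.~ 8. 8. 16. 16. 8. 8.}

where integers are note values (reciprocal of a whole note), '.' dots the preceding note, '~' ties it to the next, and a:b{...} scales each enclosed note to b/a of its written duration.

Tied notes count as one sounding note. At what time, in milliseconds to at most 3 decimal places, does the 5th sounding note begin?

1. 0.0ms @ 0 + 461.933ms (9/7)
2. 461.933ms @ 9/7 + 153.978ms (3/7)
3. 615.911ms @ 12/7 + 76.989ms (3/14)
4. 692.9ms @ 27/14 + 76.989ms (3/14)
5. 769.889ms @ 15/7 + 153.978ms (3/7)
6. 923.867ms @ 18/7 + 153.978ms (3/7)

note 5 onset = 15/7b = 769.889ms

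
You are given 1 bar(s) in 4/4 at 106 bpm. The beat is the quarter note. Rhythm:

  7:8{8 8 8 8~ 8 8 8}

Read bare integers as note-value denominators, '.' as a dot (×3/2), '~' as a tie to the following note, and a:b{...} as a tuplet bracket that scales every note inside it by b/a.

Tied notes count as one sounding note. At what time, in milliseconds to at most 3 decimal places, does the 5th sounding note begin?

note 5 onset = 20/7b = 1617.251ms

1. 0.0ms @ 0 + 323.45ms (4/7)
2. 323.45ms @ 4/7 + 323.45ms (4/7)
3. 646.9ms @ 8/7 + 323.45ms (4/7)
4. 970.35ms @ 12/7 + 646.9ms (8/7)
5. 1617.251ms @ 20/7 + 323.45ms (4/7)
6. 1940.701ms @ 24/7 + 323.45ms (4/7)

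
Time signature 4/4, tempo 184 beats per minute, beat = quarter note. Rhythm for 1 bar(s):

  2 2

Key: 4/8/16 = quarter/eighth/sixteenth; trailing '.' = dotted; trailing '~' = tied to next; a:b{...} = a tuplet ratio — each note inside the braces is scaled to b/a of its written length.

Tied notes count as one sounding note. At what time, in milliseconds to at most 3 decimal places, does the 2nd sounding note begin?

note 2 onset = 2b = 652.174ms

1. 0.0ms @ 0 + 652.174ms (2)
2. 652.174ms @ 2 + 652.174ms (2)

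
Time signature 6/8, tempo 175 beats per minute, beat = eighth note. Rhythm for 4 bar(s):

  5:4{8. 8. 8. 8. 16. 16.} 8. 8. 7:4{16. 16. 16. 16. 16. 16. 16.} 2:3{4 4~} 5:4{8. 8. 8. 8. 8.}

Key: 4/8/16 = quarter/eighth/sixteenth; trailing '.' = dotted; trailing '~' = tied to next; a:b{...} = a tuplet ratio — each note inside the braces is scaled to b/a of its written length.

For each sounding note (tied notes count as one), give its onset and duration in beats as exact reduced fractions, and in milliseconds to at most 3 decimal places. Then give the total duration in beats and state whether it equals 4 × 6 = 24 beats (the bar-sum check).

1) 0.0ms=0b +411.429ms=6/5b
2) 411.429ms=6/5b +411.429ms=6/5b
3) 822.857ms=12/5b +411.429ms=6/5b
4) 1234.286ms=18/5b +411.429ms=6/5b
5) 1645.714ms=24/5b +205.714ms=3/5b
6) 1851.429ms=27/5b +205.714ms=3/5b
7) 2057.143ms=6b +514.286ms=3/2b
8) 2571.429ms=15/2b +514.286ms=3/2b
9) 3085.714ms=9b +146.939ms=3/7b
10) 3232.653ms=66/7b +146.939ms=3/7b
11) 3379.592ms=69/7b +146.939ms=3/7b
12) 3526.531ms=72/7b +146.939ms=3/7b
13) 3673.469ms=75/7b +146.939ms=3/7b
14) 3820.408ms=78/7b +146.939ms=3/7b
15) 3967.347ms=81/7b +146.939ms=3/7b
16) 4114.286ms=12b +1028.571ms=3b
17) 5142.857ms=15b +1440.0ms=21/5b
18) 6582.857ms=96/5b +411.429ms=6/5b
19) 6994.286ms=102/5b +411.429ms=6/5b
20) 7405.714ms=108/5b +411.429ms=6/5b
21) 7817.143ms=114/5b +411.429ms=6/5b
Σ=24b of 24 (175bpm 6/8) — PASS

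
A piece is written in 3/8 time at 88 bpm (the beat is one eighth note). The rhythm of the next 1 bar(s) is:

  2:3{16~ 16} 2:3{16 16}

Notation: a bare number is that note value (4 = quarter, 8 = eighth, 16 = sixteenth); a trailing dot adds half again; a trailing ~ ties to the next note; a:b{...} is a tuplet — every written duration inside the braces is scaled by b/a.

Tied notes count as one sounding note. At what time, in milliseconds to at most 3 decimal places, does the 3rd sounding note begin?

note 3 onset = 9/4b = 1534.091ms

1. 0.0ms @ 0 + 1022.727ms (3/2)
2. 1022.727ms @ 3/2 + 511.364ms (3/4)
3. 1534.091ms @ 9/4 + 511.364ms (3/4)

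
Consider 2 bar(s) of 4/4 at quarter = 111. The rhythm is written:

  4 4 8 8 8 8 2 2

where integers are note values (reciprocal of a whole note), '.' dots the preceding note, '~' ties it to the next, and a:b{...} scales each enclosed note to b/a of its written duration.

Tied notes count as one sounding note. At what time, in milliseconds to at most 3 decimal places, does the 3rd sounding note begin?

note 3 onset = 2b = 1081.081ms

1. 0.0ms @ 0 + 540.541ms (1)
2. 540.541ms @ 1 + 540.541ms (1)
3. 1081.081ms @ 2 + 270.27ms (1/2)
4. 1351.351ms @ 5/2 + 270.27ms (1/2)
5. 1621.622ms @ 3 + 270.27ms (1/2)
6. 1891.892ms @ 7/2 + 270.27ms (1/2)
7. 2162.162ms @ 4 + 1081.081ms (2)
8. 3243.243ms @ 6 + 1081.081ms (2)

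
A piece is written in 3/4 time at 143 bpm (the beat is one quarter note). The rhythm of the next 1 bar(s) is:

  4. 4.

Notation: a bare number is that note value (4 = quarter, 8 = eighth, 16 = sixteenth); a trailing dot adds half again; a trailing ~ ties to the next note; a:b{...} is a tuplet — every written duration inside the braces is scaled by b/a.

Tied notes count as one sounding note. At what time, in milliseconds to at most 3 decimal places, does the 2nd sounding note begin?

1. 0.0ms @ 0 + 629.371ms (3/2)
2. 629.371ms @ 3/2 + 629.371ms (3/2)

note 2 onset = 3/2b = 629.371ms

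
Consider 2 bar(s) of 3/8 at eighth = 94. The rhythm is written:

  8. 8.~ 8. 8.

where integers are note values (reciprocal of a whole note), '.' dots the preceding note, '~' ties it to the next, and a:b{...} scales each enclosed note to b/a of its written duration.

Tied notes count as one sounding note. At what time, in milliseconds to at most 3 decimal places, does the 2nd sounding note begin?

1. 0.0ms @ 0 + 957.447ms (3/2)
2. 957.447ms @ 3/2 + 1914.894ms (3)
3. 2872.34ms @ 9/2 + 957.447ms (3/2)

note 2 onset = 3/2b = 957.447ms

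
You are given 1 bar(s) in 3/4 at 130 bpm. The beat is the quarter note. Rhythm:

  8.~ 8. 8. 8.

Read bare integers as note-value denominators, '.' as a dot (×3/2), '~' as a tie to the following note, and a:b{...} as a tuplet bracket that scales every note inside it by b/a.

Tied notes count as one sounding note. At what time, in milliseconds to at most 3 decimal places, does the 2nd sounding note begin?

note 2 onset = 3/2b = 692.308ms

1. 0.0ms @ 0 + 692.308ms (3/2)
2. 692.308ms @ 3/2 + 346.154ms (3/4)
3. 1038.462ms @ 9/4 + 346.154ms (3/4)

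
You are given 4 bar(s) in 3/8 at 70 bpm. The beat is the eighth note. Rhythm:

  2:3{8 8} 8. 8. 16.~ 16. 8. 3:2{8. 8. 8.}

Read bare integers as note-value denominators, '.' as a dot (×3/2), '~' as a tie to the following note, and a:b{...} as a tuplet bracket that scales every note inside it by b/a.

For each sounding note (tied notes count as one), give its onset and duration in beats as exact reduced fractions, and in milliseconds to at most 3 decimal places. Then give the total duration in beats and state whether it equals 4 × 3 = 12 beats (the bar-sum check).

1) 0.0ms=0b +1285.714ms=3/2b
2) 1285.714ms=3/2b +1285.714ms=3/2b
3) 2571.429ms=3b +1285.714ms=3/2b
4) 3857.143ms=9/2b +1285.714ms=3/2b
5) 5142.857ms=6b +1285.714ms=3/2b
6) 6428.571ms=15/2b +1285.714ms=3/2b
7) 7714.286ms=9b +857.143ms=1b
8) 8571.429ms=10b +857.143ms=1b
9) 9428.571ms=11b +857.143ms=1b
Σ=12b of 12 (70bpm 3/8) — PASS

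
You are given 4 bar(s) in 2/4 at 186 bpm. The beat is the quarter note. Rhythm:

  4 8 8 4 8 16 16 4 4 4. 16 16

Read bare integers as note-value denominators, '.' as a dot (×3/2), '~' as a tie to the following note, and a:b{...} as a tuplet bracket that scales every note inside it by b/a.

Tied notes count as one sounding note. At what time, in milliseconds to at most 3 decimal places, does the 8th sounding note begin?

note 8 onset = 4b = 1290.323ms

1. 0.0ms @ 0 + 322.581ms (1)
2. 322.581ms @ 1 + 161.29ms (1/2)
3. 483.871ms @ 3/2 + 161.29ms (1/2)
4. 645.161ms @ 2 + 322.581ms (1)
5. 967.742ms @ 3 + 161.29ms (1/2)
6. 1129.032ms @ 7/2 + 80.645ms (1/4)
7. 1209.677ms @ 15/4 + 80.645ms (1/4)
8. 1290.323ms @ 4 + 322.581ms (1)
9. 1612.903ms @ 5 + 322.581ms (1)
10. 1935.484ms @ 6 + 483.871ms (3/2)
11. 2419.355ms @ 15/2 + 80.645ms (1/4)
12. 2500.0ms @ 31/4 + 80.645ms (1/4)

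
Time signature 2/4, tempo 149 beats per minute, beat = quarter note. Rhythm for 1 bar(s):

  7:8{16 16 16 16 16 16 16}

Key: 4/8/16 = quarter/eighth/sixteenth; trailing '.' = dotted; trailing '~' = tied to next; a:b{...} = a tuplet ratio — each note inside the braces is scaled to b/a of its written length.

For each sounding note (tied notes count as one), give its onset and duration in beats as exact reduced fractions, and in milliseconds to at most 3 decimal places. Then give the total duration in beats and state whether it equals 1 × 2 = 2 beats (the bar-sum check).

1) 0.0ms=0b +115.053ms=2/7b
2) 115.053ms=2/7b +115.053ms=2/7b
3) 230.105ms=4/7b +115.053ms=2/7b
4) 345.158ms=6/7b +115.053ms=2/7b
5) 460.211ms=8/7b +115.053ms=2/7b
6) 575.264ms=10/7b +115.053ms=2/7b
7) 690.316ms=12/7b +115.053ms=2/7b
Σ=2b of 2 (149bpm 2/4) — PASS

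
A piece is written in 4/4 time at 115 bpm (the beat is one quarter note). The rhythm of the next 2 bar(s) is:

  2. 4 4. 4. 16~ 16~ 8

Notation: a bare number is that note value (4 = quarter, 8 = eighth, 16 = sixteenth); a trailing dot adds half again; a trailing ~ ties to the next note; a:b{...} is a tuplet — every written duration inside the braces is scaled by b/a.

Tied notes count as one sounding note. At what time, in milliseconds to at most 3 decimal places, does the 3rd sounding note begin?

note 3 onset = 4b = 2086.957ms

1. 0.0ms @ 0 + 1565.217ms (3)
2. 1565.217ms @ 3 + 521.739ms (1)
3. 2086.957ms @ 4 + 782.609ms (3/2)
4. 2869.565ms @ 11/2 + 782.609ms (3/2)
5. 3652.174ms @ 7 + 521.739ms (1)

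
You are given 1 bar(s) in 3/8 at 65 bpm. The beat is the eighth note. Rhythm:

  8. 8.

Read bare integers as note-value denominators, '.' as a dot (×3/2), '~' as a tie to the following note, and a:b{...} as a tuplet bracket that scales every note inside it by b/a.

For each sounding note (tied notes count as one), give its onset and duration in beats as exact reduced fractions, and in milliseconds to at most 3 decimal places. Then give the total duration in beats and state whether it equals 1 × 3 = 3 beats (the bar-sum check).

1) 0.0ms=0b +1384.615ms=3/2b
2) 1384.615ms=3/2b +1384.615ms=3/2b
Σ=3b of 3 (65bpm 3/8) — PASS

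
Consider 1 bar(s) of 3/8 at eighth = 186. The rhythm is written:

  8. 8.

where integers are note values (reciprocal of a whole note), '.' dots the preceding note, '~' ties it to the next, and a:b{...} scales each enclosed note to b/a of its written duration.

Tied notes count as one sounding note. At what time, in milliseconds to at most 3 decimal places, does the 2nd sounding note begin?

note 2 onset = 3/2b = 483.871ms

1. 0.0ms @ 0 + 483.871ms (3/2)
2. 483.871ms @ 3/2 + 483.871ms (3/2)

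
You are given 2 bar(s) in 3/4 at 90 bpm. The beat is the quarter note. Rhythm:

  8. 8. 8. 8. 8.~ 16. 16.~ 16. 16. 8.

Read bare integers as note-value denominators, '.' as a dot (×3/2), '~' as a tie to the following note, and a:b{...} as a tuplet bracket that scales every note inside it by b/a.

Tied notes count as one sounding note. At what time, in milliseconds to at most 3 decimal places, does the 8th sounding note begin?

note 8 onset = 21/4b = 3500.0ms

1. 0.0ms @ 0 + 500.0ms (3/4)
2. 500.0ms @ 3/4 + 500.0ms (3/4)
3. 1000.0ms @ 3/2 + 500.0ms (3/4)
4. 1500.0ms @ 9/4 + 500.0ms (3/4)
5. 2000.0ms @ 3 + 750.0ms (9/8)
6. 2750.0ms @ 33/8 + 500.0ms (3/4)
7. 3250.0ms @ 39/8 + 250.0ms (3/8)
8. 3500.0ms @ 21/4 + 500.0ms (3/4)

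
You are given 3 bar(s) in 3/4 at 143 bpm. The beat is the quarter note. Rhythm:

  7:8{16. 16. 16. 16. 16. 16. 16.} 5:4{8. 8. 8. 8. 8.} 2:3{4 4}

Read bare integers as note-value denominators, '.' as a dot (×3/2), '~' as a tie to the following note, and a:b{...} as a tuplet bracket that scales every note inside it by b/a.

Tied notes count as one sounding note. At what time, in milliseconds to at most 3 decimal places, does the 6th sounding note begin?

1. 0.0ms @ 0 + 179.82ms (3/7)
2. 179.82ms @ 3/7 + 179.82ms (3/7)
3. 359.64ms @ 6/7 + 179.82ms (3/7)
4. 539.461ms @ 9/7 + 179.82ms (3/7)
5. 719.281ms @ 12/7 + 179.82ms (3/7)
6. 899.101ms @ 15/7 + 179.82ms (3/7)
7. 1078.921ms @ 18/7 + 179.82ms (3/7)
8. 1258.741ms @ 3 + 251.748ms (3/5)
9. 1510.49ms @ 18/5 + 251.748ms (3/5)
10. 1762.238ms @ 21/5 + 251.748ms (3/5)
11. 2013.986ms @ 24/5 + 251.748ms (3/5)
12. 2265.734ms @ 27/5 + 251.748ms (3/5)
13. 2517.483ms @ 6 + 629.371ms (3/2)
14. 3146.853ms @ 15/2 + 629.371ms (3/2)

note 6 onset = 15/7b = 899.101ms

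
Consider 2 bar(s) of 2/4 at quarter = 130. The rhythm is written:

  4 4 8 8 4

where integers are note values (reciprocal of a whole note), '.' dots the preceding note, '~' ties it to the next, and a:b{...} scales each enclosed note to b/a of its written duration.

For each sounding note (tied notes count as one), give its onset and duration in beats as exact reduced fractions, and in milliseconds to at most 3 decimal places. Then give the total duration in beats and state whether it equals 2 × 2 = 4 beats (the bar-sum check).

1) 0.0ms=0b +461.538ms=1b
2) 461.538ms=1b +461.538ms=1b
3) 923.077ms=2b +230.769ms=1/2b
4) 1153.846ms=5/2b +230.769ms=1/2b
5) 1384.615ms=3b +461.538ms=1b
Σ=4b of 4 (130bpm 2/4) — PASS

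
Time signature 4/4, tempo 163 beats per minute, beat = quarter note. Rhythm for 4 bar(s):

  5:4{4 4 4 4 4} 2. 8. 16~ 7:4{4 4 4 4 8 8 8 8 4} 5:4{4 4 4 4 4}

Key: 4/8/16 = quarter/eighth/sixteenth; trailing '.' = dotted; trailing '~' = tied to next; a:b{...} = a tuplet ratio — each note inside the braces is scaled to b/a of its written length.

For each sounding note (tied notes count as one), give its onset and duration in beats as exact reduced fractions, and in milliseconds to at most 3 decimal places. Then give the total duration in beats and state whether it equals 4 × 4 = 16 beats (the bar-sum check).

1) 0.0ms=0b +294.479ms=4/5b
2) 294.479ms=4/5b +294.479ms=4/5b
3) 588.957ms=8/5b +294.479ms=4/5b
4) 883.436ms=12/5b +294.479ms=4/5b
5) 1177.914ms=16/5b +294.479ms=4/5b
6) 1472.393ms=4b +1104.294ms=3b
7) 2576.687ms=7b +276.074ms=3/4b
8) 2852.761ms=31/4b +302.366ms=23/28b
9) 3155.127ms=60/7b +210.342ms=4/7b
10) 3365.469ms=64/7b +210.342ms=4/7b
11) 3575.811ms=68/7b +210.342ms=4/7b
12) 3786.152ms=72/7b +105.171ms=2/7b
13) 3891.323ms=74/7b +105.171ms=2/7b
14) 3996.494ms=76/7b +105.171ms=2/7b
15) 4101.665ms=78/7b +105.171ms=2/7b
16) 4206.836ms=80/7b +210.342ms=4/7b
17) 4417.178ms=12b +294.479ms=4/5b
18) 4711.656ms=64/5b +294.479ms=4/5b
19) 5006.135ms=68/5b +294.479ms=4/5b
20) 5300.613ms=72/5b +294.479ms=4/5b
21) 5595.092ms=76/5b +294.479ms=4/5b
Σ=16b of 16 (163bpm 4/4) — PASS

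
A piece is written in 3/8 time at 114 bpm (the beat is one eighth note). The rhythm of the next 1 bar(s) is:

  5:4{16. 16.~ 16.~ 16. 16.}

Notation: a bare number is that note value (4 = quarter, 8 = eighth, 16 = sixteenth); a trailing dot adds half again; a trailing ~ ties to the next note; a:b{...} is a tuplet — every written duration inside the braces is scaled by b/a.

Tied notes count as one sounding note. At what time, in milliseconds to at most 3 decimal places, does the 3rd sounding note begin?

note 3 onset = 12/5b = 1263.158ms

1. 0.0ms @ 0 + 315.789ms (3/5)
2. 315.789ms @ 3/5 + 947.368ms (9/5)
3. 1263.158ms @ 12/5 + 315.789ms (3/5)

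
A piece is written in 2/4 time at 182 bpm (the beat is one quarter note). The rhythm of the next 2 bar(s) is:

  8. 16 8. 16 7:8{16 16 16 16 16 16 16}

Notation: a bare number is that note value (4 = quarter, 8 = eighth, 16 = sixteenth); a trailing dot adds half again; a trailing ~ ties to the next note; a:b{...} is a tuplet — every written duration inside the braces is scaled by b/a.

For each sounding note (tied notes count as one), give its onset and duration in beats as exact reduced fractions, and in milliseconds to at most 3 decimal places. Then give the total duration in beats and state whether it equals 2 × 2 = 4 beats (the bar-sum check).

1) 0.0ms=0b +247.253ms=3/4b
2) 247.253ms=3/4b +82.418ms=1/4b
3) 329.67ms=1b +247.253ms=3/4b
4) 576.923ms=7/4b +82.418ms=1/4b
5) 659.341ms=2b +94.192ms=2/7b
6) 753.532ms=16/7b +94.192ms=2/7b
7) 847.724ms=18/7b +94.192ms=2/7b
8) 941.915ms=20/7b +94.192ms=2/7b
9) 1036.107ms=22/7b +94.192ms=2/7b
10) 1130.298ms=24/7b +94.192ms=2/7b
11) 1224.49ms=26/7b +94.192ms=2/7b
Σ=4b of 4 (182bpm 2/4) — PASS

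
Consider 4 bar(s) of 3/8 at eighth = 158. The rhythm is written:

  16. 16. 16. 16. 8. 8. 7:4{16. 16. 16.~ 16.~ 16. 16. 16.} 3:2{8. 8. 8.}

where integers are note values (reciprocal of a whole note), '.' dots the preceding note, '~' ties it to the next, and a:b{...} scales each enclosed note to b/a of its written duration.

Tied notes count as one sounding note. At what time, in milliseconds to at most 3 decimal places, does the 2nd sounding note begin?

1. 0.0ms @ 0 + 284.81ms (3/4)
2. 284.81ms @ 3/4 + 284.81ms (3/4)
3. 569.62ms @ 3/2 + 284.81ms (3/4)
4. 854.43ms @ 9/4 + 284.81ms (3/4)
5. 1139.241ms @ 3 + 569.62ms (3/2)
6. 1708.861ms @ 9/2 + 569.62ms (3/2)
7. 2278.481ms @ 6 + 162.749ms (3/7)
8. 2441.23ms @ 45/7 + 162.749ms (3/7)
9. 2603.978ms @ 48/7 + 488.246ms (9/7)
10. 3092.224ms @ 57/7 + 162.749ms (3/7)
11. 3254.973ms @ 60/7 + 162.749ms (3/7)
12. 3417.722ms @ 9 + 379.747ms (1)
13. 3797.468ms @ 10 + 379.747ms (1)
14. 4177.215ms @ 11 + 379.747ms (1)

note 2 onset = 3/4b = 284.81ms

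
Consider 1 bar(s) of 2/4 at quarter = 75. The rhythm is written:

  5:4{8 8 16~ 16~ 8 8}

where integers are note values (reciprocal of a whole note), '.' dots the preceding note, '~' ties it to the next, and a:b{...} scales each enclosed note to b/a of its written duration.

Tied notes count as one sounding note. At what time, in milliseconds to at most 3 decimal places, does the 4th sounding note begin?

1. 0.0ms @ 0 + 320.0ms (2/5)
2. 320.0ms @ 2/5 + 320.0ms (2/5)
3. 640.0ms @ 4/5 + 640.0ms (4/5)
4. 1280.0ms @ 8/5 + 320.0ms (2/5)

note 4 onset = 8/5b = 1280.0ms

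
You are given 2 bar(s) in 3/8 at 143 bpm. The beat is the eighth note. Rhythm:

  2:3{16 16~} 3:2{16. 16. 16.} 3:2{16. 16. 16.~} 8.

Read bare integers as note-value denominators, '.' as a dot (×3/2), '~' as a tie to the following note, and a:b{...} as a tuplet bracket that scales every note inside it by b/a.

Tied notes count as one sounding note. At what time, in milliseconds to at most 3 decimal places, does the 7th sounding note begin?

note 7 onset = 4b = 1678.322ms

1. 0.0ms @ 0 + 314.685ms (3/4)
2. 314.685ms @ 3/4 + 524.476ms (5/4)
3. 839.161ms @ 2 + 209.79ms (1/2)
4. 1048.951ms @ 5/2 + 209.79ms (1/2)
5. 1258.741ms @ 3 + 209.79ms (1/2)
6. 1468.531ms @ 7/2 + 209.79ms (1/2)
7. 1678.322ms @ 4 + 839.161ms (2)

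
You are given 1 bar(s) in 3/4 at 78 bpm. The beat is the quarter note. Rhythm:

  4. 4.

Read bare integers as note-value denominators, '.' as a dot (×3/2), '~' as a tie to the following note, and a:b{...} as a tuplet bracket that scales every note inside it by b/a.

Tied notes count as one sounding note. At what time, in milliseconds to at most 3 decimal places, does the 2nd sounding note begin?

note 2 onset = 3/2b = 1153.846ms

1. 0.0ms @ 0 + 1153.846ms (3/2)
2. 1153.846ms @ 3/2 + 1153.846ms (3/2)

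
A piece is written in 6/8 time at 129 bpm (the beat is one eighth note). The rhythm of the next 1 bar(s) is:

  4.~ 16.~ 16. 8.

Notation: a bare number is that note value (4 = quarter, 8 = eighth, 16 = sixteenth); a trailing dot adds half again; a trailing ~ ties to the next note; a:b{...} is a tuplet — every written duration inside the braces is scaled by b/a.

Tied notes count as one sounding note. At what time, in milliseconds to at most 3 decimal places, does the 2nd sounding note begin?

1. 0.0ms @ 0 + 2093.023ms (9/2)
2. 2093.023ms @ 9/2 + 697.674ms (3/2)

note 2 onset = 9/2b = 2093.023ms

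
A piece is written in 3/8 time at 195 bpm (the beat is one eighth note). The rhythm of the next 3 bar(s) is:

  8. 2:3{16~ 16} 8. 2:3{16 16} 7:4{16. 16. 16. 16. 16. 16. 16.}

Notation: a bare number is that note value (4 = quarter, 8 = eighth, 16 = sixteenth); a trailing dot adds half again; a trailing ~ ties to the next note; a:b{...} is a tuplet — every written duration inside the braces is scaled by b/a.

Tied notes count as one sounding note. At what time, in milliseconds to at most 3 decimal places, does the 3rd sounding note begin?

1. 0.0ms @ 0 + 461.538ms (3/2)
2. 461.538ms @ 3/2 + 461.538ms (3/2)
3. 923.077ms @ 3 + 461.538ms (3/2)
4. 1384.615ms @ 9/2 + 230.769ms (3/4)
5. 1615.385ms @ 21/4 + 230.769ms (3/4)
6. 1846.154ms @ 6 + 131.868ms (3/7)
7. 1978.022ms @ 45/7 + 131.868ms (3/7)
8. 2109.89ms @ 48/7 + 131.868ms (3/7)
9. 2241.758ms @ 51/7 + 131.868ms (3/7)
10. 2373.626ms @ 54/7 + 131.868ms (3/7)
11. 2505.495ms @ 57/7 + 131.868ms (3/7)
12. 2637.363ms @ 60/7 + 131.868ms (3/7)

note 3 onset = 3b = 923.077ms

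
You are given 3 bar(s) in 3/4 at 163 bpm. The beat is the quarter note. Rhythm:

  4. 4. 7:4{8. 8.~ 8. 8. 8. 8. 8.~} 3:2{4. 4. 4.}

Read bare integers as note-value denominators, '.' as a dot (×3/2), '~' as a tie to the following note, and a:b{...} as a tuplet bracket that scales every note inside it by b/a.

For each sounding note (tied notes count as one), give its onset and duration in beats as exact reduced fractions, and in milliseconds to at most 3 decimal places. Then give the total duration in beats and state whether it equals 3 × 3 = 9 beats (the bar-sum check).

1) 0.0ms=0b +552.147ms=3/2b
2) 552.147ms=3/2b +552.147ms=3/2b
3) 1104.294ms=3b +157.756ms=3/7b
4) 1262.051ms=24/7b +315.513ms=6/7b
5) 1577.564ms=30/7b +157.756ms=3/7b
6) 1735.32ms=33/7b +157.756ms=3/7b
7) 1893.076ms=36/7b +157.756ms=3/7b
8) 2050.833ms=39/7b +525.855ms=10/7b
9) 2576.687ms=7b +368.098ms=1b
10) 2944.785ms=8b +368.098ms=1b
Σ=9b of 9 (163bpm 3/4) — PASS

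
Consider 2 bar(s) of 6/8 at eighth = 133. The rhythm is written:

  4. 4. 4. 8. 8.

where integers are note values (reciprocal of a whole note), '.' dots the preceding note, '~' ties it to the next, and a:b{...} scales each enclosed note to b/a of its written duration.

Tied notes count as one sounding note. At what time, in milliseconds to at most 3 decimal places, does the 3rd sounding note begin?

note 3 onset = 6b = 2706.767ms

1. 0.0ms @ 0 + 1353.383ms (3)
2. 1353.383ms @ 3 + 1353.383ms (3)
3. 2706.767ms @ 6 + 1353.383ms (3)
4. 4060.15ms @ 9 + 676.692ms (3/2)
5. 4736.842ms @ 21/2 + 676.692ms (3/2)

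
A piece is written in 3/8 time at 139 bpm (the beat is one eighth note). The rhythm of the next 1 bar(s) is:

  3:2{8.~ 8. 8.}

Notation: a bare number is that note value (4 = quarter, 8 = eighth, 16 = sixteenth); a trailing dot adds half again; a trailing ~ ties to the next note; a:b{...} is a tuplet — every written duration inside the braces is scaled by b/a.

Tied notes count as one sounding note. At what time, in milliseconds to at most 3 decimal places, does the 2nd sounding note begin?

1. 0.0ms @ 0 + 863.309ms (2)
2. 863.309ms @ 2 + 431.655ms (1)

note 2 onset = 2b = 863.309ms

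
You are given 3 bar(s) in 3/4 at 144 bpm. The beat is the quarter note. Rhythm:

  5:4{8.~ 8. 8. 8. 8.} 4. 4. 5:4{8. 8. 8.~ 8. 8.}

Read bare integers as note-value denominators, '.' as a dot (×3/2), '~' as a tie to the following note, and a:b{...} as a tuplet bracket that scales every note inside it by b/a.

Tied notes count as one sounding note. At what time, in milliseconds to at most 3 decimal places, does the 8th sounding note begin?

note 8 onset = 33/5b = 2750.0ms

1. 0.0ms @ 0 + 500.0ms (6/5)
2. 500.0ms @ 6/5 + 250.0ms (3/5)
3. 750.0ms @ 9/5 + 250.0ms (3/5)
4. 1000.0ms @ 12/5 + 250.0ms (3/5)
5. 1250.0ms @ 3 + 625.0ms (3/2)
6. 1875.0ms @ 9/2 + 625.0ms (3/2)
7. 2500.0ms @ 6 + 250.0ms (3/5)
8. 2750.0ms @ 33/5 + 250.0ms (3/5)
9. 3000.0ms @ 36/5 + 500.0ms (6/5)
10. 3500.0ms @ 42/5 + 250.0ms (3/5)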